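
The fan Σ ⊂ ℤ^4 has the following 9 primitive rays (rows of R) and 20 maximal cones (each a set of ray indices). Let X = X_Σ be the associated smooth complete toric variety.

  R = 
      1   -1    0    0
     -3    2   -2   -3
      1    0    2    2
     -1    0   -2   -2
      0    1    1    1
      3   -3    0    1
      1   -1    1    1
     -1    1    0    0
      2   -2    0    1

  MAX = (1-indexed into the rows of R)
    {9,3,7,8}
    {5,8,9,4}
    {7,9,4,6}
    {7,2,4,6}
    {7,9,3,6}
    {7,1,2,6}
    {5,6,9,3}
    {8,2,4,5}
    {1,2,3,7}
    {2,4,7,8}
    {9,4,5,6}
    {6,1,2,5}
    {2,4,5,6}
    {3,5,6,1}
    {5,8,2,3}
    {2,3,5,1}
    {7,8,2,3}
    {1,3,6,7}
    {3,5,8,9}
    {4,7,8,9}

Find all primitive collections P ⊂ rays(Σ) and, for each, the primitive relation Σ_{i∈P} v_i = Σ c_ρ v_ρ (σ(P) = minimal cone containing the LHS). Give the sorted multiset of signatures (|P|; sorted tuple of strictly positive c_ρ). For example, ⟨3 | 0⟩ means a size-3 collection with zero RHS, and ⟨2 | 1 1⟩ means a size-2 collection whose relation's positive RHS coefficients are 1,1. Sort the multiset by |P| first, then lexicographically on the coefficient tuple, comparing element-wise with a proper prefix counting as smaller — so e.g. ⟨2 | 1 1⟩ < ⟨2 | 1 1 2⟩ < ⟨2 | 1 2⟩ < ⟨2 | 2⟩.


Primitive collections (8):

  P = {1,8}:  v_{1} + v_{8} = 0  so sig = ⟨2 | 0⟩
  P = {3,4}:  v_{3} + v_{4} = 0  so sig = ⟨2 | 0⟩
  P = {1,9}:  v_{1} + v_{9} = v_{6}  so sig = ⟨2 | 1⟩
  P = {2,9}:  v_{2} + v_{9} = v_{4}  so sig = ⟨2 | 1⟩
  P = {5,7}:  v_{5} + v_{7} = v_{3}  so sig = ⟨2 | 1⟩
  P = {6,8}:  v_{6} + v_{8} = v_{9}  so sig = ⟨2 | 1⟩
  P = {1,4}:  v_{1} + v_{4} = v_{2} + v_{6}  so sig = ⟨2 | 1 1⟩
  P = {2,3,6}:  v_{2} + v_{3} + v_{6} = v_{1}  so sig = ⟨3 | 1⟩

Sorted signature multiset PRS(X):
{ ⟨2 | 0⟩ ×2,  ⟨2 | 1⟩ ×4,  ⟨2 | 1 1⟩,  ⟨3 | 1⟩ }


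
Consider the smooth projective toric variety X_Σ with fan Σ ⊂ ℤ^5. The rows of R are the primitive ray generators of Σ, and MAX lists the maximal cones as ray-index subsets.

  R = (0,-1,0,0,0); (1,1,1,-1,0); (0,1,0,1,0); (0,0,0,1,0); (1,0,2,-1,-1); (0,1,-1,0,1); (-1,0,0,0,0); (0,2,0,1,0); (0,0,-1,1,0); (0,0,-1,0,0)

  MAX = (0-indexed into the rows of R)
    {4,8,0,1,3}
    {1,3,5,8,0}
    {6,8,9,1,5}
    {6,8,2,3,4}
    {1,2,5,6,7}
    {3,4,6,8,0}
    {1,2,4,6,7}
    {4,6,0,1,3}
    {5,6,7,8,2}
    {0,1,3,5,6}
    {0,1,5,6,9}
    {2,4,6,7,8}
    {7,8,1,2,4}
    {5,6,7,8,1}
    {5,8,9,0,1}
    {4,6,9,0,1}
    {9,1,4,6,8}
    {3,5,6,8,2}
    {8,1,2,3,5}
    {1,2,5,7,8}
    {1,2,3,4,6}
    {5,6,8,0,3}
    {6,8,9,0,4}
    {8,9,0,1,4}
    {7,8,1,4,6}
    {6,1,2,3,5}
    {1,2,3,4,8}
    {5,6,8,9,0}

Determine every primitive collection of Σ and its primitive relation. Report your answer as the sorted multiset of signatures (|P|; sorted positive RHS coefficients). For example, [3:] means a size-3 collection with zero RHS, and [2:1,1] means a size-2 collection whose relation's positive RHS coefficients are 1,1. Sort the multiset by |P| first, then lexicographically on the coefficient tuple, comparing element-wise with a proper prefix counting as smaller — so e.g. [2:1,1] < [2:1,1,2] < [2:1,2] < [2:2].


Σ has 10 primitive collections:

  {0,2}:  v_{0} + v_{2} = v_{3} ; sig = [2:1]
  {0,7}:  v_{0} + v_{7} = v_{2} ; sig = [2:1]
  {3,9}:  v_{3} + v_{9} = v_{8} ; sig = [2:1]
  {4,5}:  v_{4} + v_{5} = v_{1} ; sig = [2:1]
  {2,9}:  v_{2} + v_{9} = v_{1} + v_{6} + 2·v_{8} ; sig = [2:1,1,2]
  {3,7}:  v_{3} + v_{7} = 2·v_{2} ; sig = [2:2]
  {7,9}:  v_{7} + v_{9} = 2·v_{1} + 2·v_{6} + 3·v_{8} ; sig = [2:2,2,3]
  {0,1,6,8}:  v_{0} + v_{1} + v_{6} + v_{8} = 0 ; sig = [4:]
  {1,2,6,8}:  v_{1} + v_{2} + v_{6} + v_{8} = v_{7} ; sig = [4:1]
  {1,3,6,8}:  v_{1} + v_{3} + v_{6} + v_{8} = v_{2} ; sig = [4:1]

Hence PRS(X_Σ) =
    [2:1]
    [2:1]
    [2:1]
    [2:1]
    [2:1,1,2]
    [2:2]
    [2:2,2,3]
    [4:]
    [4:1]
    [4:1]


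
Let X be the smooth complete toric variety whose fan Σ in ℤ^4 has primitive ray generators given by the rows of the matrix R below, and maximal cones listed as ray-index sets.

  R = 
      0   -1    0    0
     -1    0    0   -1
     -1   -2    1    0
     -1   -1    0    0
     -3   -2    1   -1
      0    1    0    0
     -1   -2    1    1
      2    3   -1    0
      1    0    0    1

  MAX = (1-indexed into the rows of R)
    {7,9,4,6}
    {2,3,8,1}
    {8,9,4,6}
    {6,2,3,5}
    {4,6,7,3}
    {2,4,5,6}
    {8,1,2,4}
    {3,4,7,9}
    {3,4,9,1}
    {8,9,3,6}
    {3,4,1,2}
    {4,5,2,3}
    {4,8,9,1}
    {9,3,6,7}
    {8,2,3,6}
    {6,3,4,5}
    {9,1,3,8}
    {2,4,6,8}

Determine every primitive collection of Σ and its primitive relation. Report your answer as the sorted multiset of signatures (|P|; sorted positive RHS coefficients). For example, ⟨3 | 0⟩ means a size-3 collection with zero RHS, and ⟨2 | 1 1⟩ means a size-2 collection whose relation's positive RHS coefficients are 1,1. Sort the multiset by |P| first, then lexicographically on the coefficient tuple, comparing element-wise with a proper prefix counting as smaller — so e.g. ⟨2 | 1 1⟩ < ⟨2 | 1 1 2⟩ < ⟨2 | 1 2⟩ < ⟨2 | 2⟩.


Primitive collections (12):

  {1,6}:  v_{1} + v_{6} = 0 ; sig = ⟨2 | 0⟩
  {2,9}:  v_{2} + v_{9} = 0 ; sig = ⟨2 | 0⟩
  {5,8}:  v_{5} + v_{8} = v_{2} + v_{6} ; sig = ⟨2 | 1 1⟩
  {7,8}:  v_{7} + v_{8} = v_{6} + v_{9} ; sig = ⟨2 | 1 1⟩
  {1,5}:  v_{1} + v_{5} = v_{2} + v_{3} + v_{4} ; sig = ⟨2 | 1 1 1⟩
  {1,7}:  v_{1} + v_{7} = v_{3} + v_{4} + v_{9} ; sig = ⟨2 | 1 1 1⟩
  {2,7}:  v_{2} + v_{7} = v_{3} + v_{4} + v_{6} ; sig = ⟨2 | 1 1 1⟩
  {5,9}:  v_{5} + v_{9} = v_{3} + v_{4} + v_{6} ; sig = ⟨2 | 1 1 1⟩
  {5,7}:  v_{5} + v_{7} = 2·v_{3} + 2·v_{4} + 2·v_{6} ; sig = ⟨2 | 2 2 2⟩
  {3,4,8}:  v_{3} + v_{4} + v_{8} = 0 ; sig = ⟨3 | 0⟩
  {2,3,4,6}:  v_{2} + v_{3} + v_{4} + v_{6} = v_{5} ; sig = ⟨4 | 1⟩
  {3,4,6,9}:  v_{3} + v_{4} + v_{6} + v_{9} = v_{7} ; sig = ⟨4 | 1⟩

Hence PRS(X_Σ) =
    ⟨2 | 0⟩
    ⟨2 | 0⟩
    ⟨2 | 1 1⟩
    ⟨2 | 1 1⟩
    ⟨2 | 1 1 1⟩
    ⟨2 | 1 1 1⟩
    ⟨2 | 1 1 1⟩
    ⟨2 | 1 1 1⟩
    ⟨2 | 2 2 2⟩
    ⟨3 | 0⟩
    ⟨4 | 1⟩
    ⟨4 | 1⟩


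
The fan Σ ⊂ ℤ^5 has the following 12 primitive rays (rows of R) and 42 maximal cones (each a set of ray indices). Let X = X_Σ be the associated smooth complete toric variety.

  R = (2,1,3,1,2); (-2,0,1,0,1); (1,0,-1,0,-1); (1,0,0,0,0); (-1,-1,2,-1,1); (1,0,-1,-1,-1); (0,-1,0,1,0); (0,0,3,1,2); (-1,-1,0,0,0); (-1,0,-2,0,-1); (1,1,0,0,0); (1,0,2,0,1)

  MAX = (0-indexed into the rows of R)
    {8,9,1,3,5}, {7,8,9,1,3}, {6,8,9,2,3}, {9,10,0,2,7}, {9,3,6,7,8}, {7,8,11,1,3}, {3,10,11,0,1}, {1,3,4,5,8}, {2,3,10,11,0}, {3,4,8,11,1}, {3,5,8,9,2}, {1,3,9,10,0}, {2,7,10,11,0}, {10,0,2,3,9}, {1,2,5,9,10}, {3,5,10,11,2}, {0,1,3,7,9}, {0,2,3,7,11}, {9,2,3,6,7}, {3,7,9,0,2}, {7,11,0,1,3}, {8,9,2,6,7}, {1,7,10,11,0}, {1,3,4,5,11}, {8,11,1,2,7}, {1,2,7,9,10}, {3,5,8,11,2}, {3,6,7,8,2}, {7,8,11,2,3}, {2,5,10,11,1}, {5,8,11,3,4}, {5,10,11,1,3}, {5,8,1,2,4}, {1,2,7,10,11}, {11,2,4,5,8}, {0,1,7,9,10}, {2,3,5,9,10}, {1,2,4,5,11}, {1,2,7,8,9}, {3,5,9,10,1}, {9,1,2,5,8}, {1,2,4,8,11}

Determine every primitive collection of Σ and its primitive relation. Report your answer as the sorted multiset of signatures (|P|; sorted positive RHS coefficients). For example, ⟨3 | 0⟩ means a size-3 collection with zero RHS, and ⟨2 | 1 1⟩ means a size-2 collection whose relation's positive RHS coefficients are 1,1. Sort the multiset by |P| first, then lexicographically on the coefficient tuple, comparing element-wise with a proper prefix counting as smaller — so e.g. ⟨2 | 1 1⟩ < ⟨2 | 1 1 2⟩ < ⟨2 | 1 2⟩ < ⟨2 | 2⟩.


|primitive collections| = 21. Relations:

  P = {8,10}:  v_{8} + v_{10} = 0  →  sig = ⟨2 | 0⟩
  P = {9,11}:  v_{9} + v_{11} = 0  →  sig = ⟨2 | 0⟩
  P = {5,7}:  v_{5} + v_{7} = v_{11}  →  sig = ⟨2 | 1⟩
  P = {0,8}:  v_{0} + v_{8} = v_{3} + v_{7}  →  sig = ⟨2 | 1 1⟩
  P = {0,5}:  v_{0} + v_{5} = v_{3} + v_{10} + v_{11}  →  sig = ⟨2 | 1 1 1⟩
  P = {1,6}:  v_{1} + v_{6} = v_{7} + v_{8} + v_{9}  →  sig = ⟨2 | 1 1 1⟩
  P = {4,9}:  v_{4} + v_{9} = v_{1} + v_{5} + v_{8}  →  sig = ⟨2 | 1 1 1⟩
  P = {4,10}:  v_{4} + v_{10} = v_{1} + v_{5} + v_{11}  →  sig = ⟨2 | 1 1 1⟩
  P = {5,6}:  v_{5} + v_{6} = v_{2} + v_{3} + v_{8}  →  sig = ⟨2 | 1 1 1⟩
  P = {6,10}:  v_{6} + v_{10} = v_{2} + v_{3} + v_{7} + v_{9}  →  sig = ⟨2 | 1 1 1 1⟩
  P = {6,11}:  v_{6} + v_{11} = v_{2} + v_{3} + v_{7} + v_{8}  →  sig = ⟨2 | 1 1 1 1⟩
  P = {0,4}:  v_{0} + v_{4} = v_{1} + v_{3} + 2·v_{11}  →  sig = ⟨2 | 1 1 2⟩
  P = {4,7}:  v_{4} + v_{7} = v_{1} + v_{8} + 2·v_{11}  →  sig = ⟨2 | 1 1 2⟩
  P = {0,6}:  v_{0} + v_{6} = v_{2} + 2·v_{3} + 2·v_{7} + v_{9}  →  sig = ⟨2 | 1 1 2 2⟩
  P = {4,6}:  v_{4} + v_{6} = 2·v_{8} + v_{11}  →  sig = ⟨2 | 1 2⟩
  P = {1,2,3}:  v_{1} + v_{2} + v_{3} = 0  →  sig = ⟨3 | 0⟩
  P = {3,7,10}:  v_{3} + v_{7} + v_{10} = v_{0}  →  sig = ⟨3 | 1⟩
  P = {0,1,2}:  v_{0} + v_{1} + v_{2} = v_{7} + v_{10}  →  sig = ⟨3 | 1 1⟩
  P = {2,3,4}:  v_{2} + v_{3} + v_{4} = v_{5} + v_{8} + v_{11}  →  sig = ⟨3 | 1 1 1⟩
  P = {1,5,8,11}:  v_{1} + v_{5} + v_{8} + v_{11} = v_{4}  →  sig = ⟨4 | 1⟩
  P = {2,3,7,8,9}:  v_{2} + v_{3} + v_{7} + v_{8} + v_{9} = v_{6}  →  sig = ⟨5 | 1⟩

Signatures (|P|; sorted positive RHS coefficients), sorted:
{ ⟨2 | 0⟩ ×2,  ⟨2 | 1⟩,  ⟨2 | 1 1⟩,  ⟨2 | 1 1 1⟩ ×5,  ⟨2 | 1 1 1 1⟩ ×2,  ⟨2 | 1 1 2⟩ ×2,  ⟨2 | 1 1 2 2⟩,  ⟨2 | 1 2⟩,  ⟨3 | 0⟩,  ⟨3 | 1⟩,  ⟨3 | 1 1⟩,  ⟨3 | 1 1 1⟩,  ⟨4 | 1⟩,  ⟨5 | 1⟩ }


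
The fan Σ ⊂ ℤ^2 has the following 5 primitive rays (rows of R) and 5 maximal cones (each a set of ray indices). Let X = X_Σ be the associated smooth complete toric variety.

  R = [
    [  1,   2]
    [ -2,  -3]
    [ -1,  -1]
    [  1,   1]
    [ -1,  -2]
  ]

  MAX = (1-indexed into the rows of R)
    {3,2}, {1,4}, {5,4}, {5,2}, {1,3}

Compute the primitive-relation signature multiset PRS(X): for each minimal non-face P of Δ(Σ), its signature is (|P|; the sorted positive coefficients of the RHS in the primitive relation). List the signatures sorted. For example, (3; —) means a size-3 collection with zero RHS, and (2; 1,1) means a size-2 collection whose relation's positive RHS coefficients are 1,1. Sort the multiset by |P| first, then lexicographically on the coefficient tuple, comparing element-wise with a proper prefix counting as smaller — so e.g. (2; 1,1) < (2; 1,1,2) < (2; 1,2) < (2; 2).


Minimal non-faces — 5 found among 5 rays, 5 max cones:

  {1,5}:  v_{1} + v_{5} = 0 — sig = (2; —)
  {3,4}:  v_{3} + v_{4} = 0 — sig = (2; —)
  {1,2}:  v_{1} + v_{2} = v_{3} — sig = (2; 1)
  {2,4}:  v_{2} + v_{4} = v_{5} — sig = (2; 1)
  {3,5}:  v_{3} + v_{5} = v_{2} — sig = (2; 1)

Sorted signature multiset PRS(X):
[(2; —), (2; —), (2; 1), (2; 1), (2; 1)]


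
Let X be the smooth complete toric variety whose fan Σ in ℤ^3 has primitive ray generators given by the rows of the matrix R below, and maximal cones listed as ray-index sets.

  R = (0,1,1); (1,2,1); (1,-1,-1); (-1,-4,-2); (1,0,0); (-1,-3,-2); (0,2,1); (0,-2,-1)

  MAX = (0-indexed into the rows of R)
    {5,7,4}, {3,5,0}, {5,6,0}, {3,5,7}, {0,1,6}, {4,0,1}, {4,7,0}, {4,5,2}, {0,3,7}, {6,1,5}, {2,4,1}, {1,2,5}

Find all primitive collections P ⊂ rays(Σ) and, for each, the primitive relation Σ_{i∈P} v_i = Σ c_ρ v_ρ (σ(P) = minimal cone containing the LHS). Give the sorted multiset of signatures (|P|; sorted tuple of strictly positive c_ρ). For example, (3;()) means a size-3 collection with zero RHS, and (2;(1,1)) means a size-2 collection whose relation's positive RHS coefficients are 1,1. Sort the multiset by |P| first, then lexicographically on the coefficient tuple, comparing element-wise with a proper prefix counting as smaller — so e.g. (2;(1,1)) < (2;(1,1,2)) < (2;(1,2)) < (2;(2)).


Minimal non-faces — 14 found among 8 rays, 12 max cones:

  P={6,7}:  v_{6} + v_{7} = 0  ⇒ sig = (2;())
  P={0,2}:  v_{0} + v_{2} = v_{4}  ⇒ sig = (2;(1))
  P={1,3}:  v_{1} + v_{3} = v_{7}  ⇒ sig = (2;(1))
  P={1,7}:  v_{1} + v_{7} = v_{4}  ⇒ sig = (2;(1))
  P={4,6}:  v_{4} + v_{6} = v_{1}  ⇒ sig = (2;(1))
  P={3,6}:  v_{3} + v_{6} = v_{0} + v_{5}  ⇒ sig = (2;(1,1))
  P={2,3}:  v_{2} + v_{3} = v_{4} + v_{5} + v_{7}  ⇒ sig = (2;(1,1,1))
  P={2,6}:  v_{2} + v_{6} = 2·v_{1} + v_{5}  ⇒ sig = (2;(1,2))
  P={2,7}:  v_{2} + v_{7} = 2·v_{4} + v_{5}  ⇒ sig = (2;(1,2))
  P={3,4}:  v_{3} + v_{4} = 2·v_{7}  ⇒ sig = (2;(2))
  P={0,1,5}:  v_{0} + v_{1} + v_{5} = 0  ⇒ sig = (3;())
  P={0,4,5}:  v_{0} + v_{4} + v_{5} = v_{7}  ⇒ sig = (3;(1))
  P={0,5,7}:  v_{0} + v_{5} + v_{7} = v_{3}  ⇒ sig = (3;(1))
  P={1,4,5}:  v_{1} + v_{4} + v_{5} = v_{2}  ⇒ sig = (3;(1))

so the primitive-relation signature multiset is
    (2;())
    (2;(1))
    (2;(1))
    (2;(1))
    (2;(1))
    (2;(1,1))
    (2;(1,1,1))
    (2;(1,2))
    (2;(1,2))
    (2;(2))
    (3;())
    (3;(1))
    (3;(1))
    (3;(1))


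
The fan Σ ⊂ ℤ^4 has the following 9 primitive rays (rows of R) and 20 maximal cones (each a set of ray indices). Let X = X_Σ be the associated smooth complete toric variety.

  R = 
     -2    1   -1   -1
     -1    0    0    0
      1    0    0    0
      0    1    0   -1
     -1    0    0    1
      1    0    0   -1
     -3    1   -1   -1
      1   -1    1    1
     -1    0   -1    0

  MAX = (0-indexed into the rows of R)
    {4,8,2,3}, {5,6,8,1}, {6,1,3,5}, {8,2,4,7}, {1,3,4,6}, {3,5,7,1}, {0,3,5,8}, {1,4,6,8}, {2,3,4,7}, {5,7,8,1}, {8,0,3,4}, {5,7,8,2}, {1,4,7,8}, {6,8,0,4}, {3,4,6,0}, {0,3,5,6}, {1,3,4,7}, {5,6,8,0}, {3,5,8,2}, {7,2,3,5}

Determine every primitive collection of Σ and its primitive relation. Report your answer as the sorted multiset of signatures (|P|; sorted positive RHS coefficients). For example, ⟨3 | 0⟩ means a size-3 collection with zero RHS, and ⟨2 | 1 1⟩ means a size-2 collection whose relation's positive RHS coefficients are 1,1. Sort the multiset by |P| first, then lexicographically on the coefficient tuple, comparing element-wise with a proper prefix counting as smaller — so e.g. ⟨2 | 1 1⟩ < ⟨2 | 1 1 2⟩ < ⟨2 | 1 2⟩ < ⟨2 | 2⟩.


10 minimal non-faces of Δ(Σ) (on 9 rays):

  P={1,2}:  v_{1} + v_{2} = 0 ; sig = ⟨2 | 0⟩
  P={4,5}:  v_{4} + v_{5} = 0 ; sig = ⟨2 | 0⟩
  P={0,1}:  v_{0} + v_{1} = v_{6} ; sig = ⟨2 | 1⟩
  P={0,7}:  v_{0} + v_{7} = v_{1} ; sig = ⟨2 | 1⟩
  P={2,6}:  v_{2} + v_{6} = v_{0} ; sig = ⟨2 | 1⟩
  P={0,2}:  v_{0} + v_{2} = v_{3} + v_{8} ; sig = ⟨2 | 1 1⟩
  P={6,7}:  v_{6} + v_{7} = 2·v_{1} ; sig = ⟨2 | 2⟩
  P={3,7,8}:  v_{3} + v_{7} + v_{8} = 0 ; sig = ⟨3 | 0⟩
  P={1,3,8}:  v_{1} + v_{3} + v_{8} = v_{0} ; sig = ⟨3 | 1⟩
  P={3,6,8}:  v_{3} + v_{6} + v_{8} = 2·v_{0} ; sig = ⟨3 | 2⟩

Signatures (|P|; sorted positive RHS coefficients), sorted:
[⟨2 | 0⟩, ⟨2 | 0⟩, ⟨2 | 1⟩, ⟨2 | 1⟩, ⟨2 | 1⟩, ⟨2 | 1 1⟩, ⟨2 | 2⟩, ⟨3 | 0⟩, ⟨3 | 1⟩, ⟨3 | 2⟩]


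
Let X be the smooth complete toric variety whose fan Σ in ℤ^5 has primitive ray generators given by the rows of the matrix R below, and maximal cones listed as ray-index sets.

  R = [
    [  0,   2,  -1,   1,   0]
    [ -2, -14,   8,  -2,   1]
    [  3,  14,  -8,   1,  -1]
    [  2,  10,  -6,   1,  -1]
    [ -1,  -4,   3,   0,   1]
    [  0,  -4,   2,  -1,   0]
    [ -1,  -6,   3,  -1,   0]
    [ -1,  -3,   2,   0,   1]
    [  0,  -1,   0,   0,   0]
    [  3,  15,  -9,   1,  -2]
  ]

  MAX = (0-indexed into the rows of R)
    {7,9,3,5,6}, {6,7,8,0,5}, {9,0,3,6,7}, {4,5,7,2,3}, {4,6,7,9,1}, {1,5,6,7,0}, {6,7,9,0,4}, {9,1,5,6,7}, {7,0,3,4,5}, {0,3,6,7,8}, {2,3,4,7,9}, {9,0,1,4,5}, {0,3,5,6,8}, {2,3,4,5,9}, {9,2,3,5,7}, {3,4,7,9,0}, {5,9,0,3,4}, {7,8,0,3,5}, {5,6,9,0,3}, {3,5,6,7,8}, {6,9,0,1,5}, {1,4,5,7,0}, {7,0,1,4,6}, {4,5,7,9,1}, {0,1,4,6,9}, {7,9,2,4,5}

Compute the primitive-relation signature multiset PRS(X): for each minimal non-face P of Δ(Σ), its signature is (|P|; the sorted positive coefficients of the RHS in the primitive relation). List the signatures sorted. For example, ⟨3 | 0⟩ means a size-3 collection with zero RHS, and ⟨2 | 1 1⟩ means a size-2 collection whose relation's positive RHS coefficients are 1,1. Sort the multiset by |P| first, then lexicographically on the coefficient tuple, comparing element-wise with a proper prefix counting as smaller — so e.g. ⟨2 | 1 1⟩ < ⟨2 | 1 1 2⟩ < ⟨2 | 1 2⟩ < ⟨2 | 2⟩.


Minimal non-faces — 14 found among 10 rays, 26 max cones:

  P={1,3}:  v_{1} + v_{3} = v_{5} ; sig = ⟨2 | 1⟩
  P={2,6}:  v_{2} + v_{6} = v_{5} + v_{7} + v_{9} ; sig = ⟨2 | 1 1 1⟩
  P={4,8}:  v_{4} + v_{8} = v_{0} + v_{5} + v_{7} ; sig = ⟨2 | 1 1 1⟩
  P={1,2}:  v_{1} + v_{2} = v_{4} + 2·v_{5} + v_{7} + v_{9} ; sig = ⟨2 | 1 1 1 2⟩
  P={1,8}:  v_{1} + v_{8} = v_{0} + 2·v_{5} + v_{6} + v_{7} ; sig = ⟨2 | 1 1 1 2⟩
  P={2,8}:  v_{2} + v_{8} = 2·v_{3} + v_{5} + v_{7} ; sig = ⟨2 | 1 1 2⟩
  P={0,2}:  v_{0} + v_{2} = 2·v_{3} + v_{4} ; sig = ⟨2 | 1 2⟩
  P={8,9}:  v_{8} + v_{9} = 2·v_{3} + v_{6} ; sig = ⟨2 | 1 2⟩
  P={3,4,6}:  v_{3} + v_{4} + v_{6} = 0 ; sig = ⟨3 | 0⟩
  P={4,5,6}:  v_{4} + v_{5} + v_{6} = v_{1} ; sig = ⟨3 | 1⟩
  P={0,1,7,9}:  v_{0} + v_{1} + v_{7} + v_{9} = 0 ; sig = ⟨4 | 0⟩
  P={0,5,7,9}:  v_{0} + v_{5} + v_{7} + v_{9} = v_{3} ; sig = ⟨4 | 1⟩
  P={0,3,5,6,7}:  v_{0} + v_{3} + v_{5} + v_{6} + v_{7} = v_{8} ; sig = ⟨5 | 1⟩
  P={3,4,5,7,9}:  v_{3} + v_{4} + v_{5} + v_{7} + v_{9} = v_{2} ; sig = ⟨5 | 1⟩

so the primitive-relation signature multiset is
    ⟨2 | 1⟩
    ⟨2 | 1 1 1⟩
    ⟨2 | 1 1 1⟩
    ⟨2 | 1 1 1 2⟩
    ⟨2 | 1 1 1 2⟩
    ⟨2 | 1 1 2⟩
    ⟨2 | 1 2⟩
    ⟨2 | 1 2⟩
    ⟨3 | 0⟩
    ⟨3 | 1⟩
    ⟨4 | 0⟩
    ⟨4 | 1⟩
    ⟨5 | 1⟩
    ⟨5 | 1⟩


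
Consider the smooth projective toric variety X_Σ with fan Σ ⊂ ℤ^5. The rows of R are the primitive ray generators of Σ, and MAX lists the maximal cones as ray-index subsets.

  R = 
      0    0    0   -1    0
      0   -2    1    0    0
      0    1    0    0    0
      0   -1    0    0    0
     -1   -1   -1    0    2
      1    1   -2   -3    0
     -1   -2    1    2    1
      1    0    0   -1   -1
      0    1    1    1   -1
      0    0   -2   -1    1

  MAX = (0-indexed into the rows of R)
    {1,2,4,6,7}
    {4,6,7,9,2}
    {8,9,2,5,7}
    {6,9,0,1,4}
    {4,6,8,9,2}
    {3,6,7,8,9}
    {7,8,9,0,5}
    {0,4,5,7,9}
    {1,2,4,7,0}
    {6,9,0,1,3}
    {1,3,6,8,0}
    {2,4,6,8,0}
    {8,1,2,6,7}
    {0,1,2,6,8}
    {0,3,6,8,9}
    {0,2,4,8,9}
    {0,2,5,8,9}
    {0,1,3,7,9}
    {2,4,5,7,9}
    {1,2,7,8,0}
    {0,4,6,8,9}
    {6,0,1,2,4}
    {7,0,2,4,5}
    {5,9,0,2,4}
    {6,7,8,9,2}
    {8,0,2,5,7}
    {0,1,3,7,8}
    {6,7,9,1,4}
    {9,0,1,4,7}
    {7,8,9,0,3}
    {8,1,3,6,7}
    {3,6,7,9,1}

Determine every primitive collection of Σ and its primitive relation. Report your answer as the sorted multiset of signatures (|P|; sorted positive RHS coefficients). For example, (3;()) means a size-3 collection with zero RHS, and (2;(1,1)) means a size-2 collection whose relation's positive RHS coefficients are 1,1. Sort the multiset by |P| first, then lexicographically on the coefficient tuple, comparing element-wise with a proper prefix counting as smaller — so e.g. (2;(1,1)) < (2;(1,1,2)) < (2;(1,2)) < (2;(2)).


The 13 primitive collections of Σ (r=10, n=5):

  P = {2,3}:  v_{2} + v_{3} = 0  ⇒ sig = (2;())
  P = {5,6}:  v_{5} + v_{6} = v_{4} + v_{7}  ⇒ sig = (2;(1,1))
  P = {3,4}:  v_{3} + v_{4} = v_{0} + v_{6} + v_{9}  ⇒ sig = (2;(1,1,1))
  P = {3,5}:  v_{3} + v_{5} = v_{0} + v_{7} + v_{9}  ⇒ sig = (2;(1,1,1))
  P = {1,5}:  v_{1} + v_{5} = v_{0} + v_{4} + 2·v_{7}  ⇒ sig = (2;(1,1,2))
  P = {4,7,8}:  v_{4} + v_{7} + v_{8} = 0  ⇒ sig = (3;())
  P = {0,6,7}:  v_{0} + v_{6} + v_{7} = v_{1}  ⇒ sig = (3;(1))
  P = {1,8,9}:  v_{1} + v_{8} + v_{9} = v_{3}  ⇒ sig = (3;(1))
  P = {1,2,9}:  v_{1} + v_{2} + v_{9} = v_{4} + v_{7}  ⇒ sig = (3;(1,1))
  P = {1,4,8}:  v_{1} + v_{4} + v_{8} = v_{0} + v_{6}  ⇒ sig = (3;(1,1))
  P = {4,5,8}:  v_{4} + v_{5} + v_{8} = v_{0} + v_{2} + v_{9}  ⇒ sig = (3;(1,1,1))
  P = {0,2,6,9}:  v_{0} + v_{2} + v_{6} + v_{9} = v_{4}  ⇒ sig = (4;(1))
  P = {0,2,7,9}:  v_{0} + v_{2} + v_{7} + v_{9} = v_{5}  ⇒ sig = (4;(1))

Hence PRS(X_Σ) =
[(2;()), (2;(1,1)), (2;(1,1,1)), (2;(1,1,1)), (2;(1,1,2)), (3;()), (3;(1)), (3;(1)), (3;(1,1)), (3;(1,1)), (3;(1,1,1)), (4;(1)), (4;(1))]


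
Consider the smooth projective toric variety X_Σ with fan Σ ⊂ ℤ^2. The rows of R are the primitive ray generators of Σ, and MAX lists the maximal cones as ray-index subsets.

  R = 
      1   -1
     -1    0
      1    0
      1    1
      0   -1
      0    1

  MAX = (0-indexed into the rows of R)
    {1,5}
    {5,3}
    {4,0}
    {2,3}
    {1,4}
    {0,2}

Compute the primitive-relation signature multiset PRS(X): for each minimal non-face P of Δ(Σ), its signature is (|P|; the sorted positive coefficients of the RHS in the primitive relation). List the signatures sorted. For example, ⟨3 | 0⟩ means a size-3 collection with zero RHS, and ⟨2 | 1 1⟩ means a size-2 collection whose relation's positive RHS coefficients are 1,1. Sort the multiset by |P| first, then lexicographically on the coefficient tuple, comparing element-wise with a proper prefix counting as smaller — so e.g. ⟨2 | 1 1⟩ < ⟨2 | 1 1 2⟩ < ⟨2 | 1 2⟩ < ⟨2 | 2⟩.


Δ(Σ) — 6 vertices, 9 min non-faces:

  {1,2}:  v_{1} + v_{2} = 0  ⇒ sig = ⟨2 | 0⟩
  {4,5}:  v_{4} + v_{5} = 0  ⇒ sig = ⟨2 | 0⟩
  {0,1}:  v_{0} + v_{1} = v_{4}  ⇒ sig = ⟨2 | 1⟩
  {0,5}:  v_{0} + v_{5} = v_{2}  ⇒ sig = ⟨2 | 1⟩
  {1,3}:  v_{1} + v_{3} = v_{5}  ⇒ sig = ⟨2 | 1⟩
  {2,4}:  v_{2} + v_{4} = v_{0}  ⇒ sig = ⟨2 | 1⟩
  {2,5}:  v_{2} + v_{5} = v_{3}  ⇒ sig = ⟨2 | 1⟩
  {3,4}:  v_{3} + v_{4} = v_{2}  ⇒ sig = ⟨2 | 1⟩
  {0,3}:  v_{0} + v_{3} = 2·v_{2}  ⇒ sig = ⟨2 | 2⟩

so the primitive-relation signature multiset is
{ ⟨2 | 0⟩ ×2,  ⟨2 | 1⟩ ×6,  ⟨2 | 2⟩ }


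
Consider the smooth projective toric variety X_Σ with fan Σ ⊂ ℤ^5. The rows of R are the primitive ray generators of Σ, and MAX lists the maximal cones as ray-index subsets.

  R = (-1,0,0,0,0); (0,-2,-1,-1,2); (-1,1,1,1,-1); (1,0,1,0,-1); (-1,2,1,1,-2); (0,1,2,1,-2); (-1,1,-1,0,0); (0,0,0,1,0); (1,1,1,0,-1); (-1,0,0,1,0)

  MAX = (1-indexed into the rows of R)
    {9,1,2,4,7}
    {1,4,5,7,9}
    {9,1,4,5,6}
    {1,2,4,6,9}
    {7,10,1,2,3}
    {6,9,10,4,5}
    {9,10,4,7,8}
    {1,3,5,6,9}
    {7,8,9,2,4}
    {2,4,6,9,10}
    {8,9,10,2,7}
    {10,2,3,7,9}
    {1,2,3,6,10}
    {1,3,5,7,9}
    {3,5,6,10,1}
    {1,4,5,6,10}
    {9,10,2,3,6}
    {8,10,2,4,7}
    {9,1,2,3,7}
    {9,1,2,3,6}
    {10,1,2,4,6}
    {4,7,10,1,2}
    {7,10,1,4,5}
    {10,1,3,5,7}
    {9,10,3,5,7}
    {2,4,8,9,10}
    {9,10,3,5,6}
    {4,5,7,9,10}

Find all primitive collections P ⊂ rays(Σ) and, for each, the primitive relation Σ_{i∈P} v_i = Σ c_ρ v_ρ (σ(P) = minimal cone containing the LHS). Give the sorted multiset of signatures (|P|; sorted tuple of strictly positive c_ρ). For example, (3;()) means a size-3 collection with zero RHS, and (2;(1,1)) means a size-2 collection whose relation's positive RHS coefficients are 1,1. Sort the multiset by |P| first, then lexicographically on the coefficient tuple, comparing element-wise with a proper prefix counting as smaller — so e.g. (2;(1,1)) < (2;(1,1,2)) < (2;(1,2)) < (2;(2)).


Δ(Σ) — 10 vertices, 9 min non-faces:

  {1,8}:  v_{1} + v_{8} = v_{10} ; sig = (2;(1))
  {2,5}:  v_{2} + v_{5} = v_{1} ; sig = (2;(1))
  {3,4}:  v_{3} + v_{4} = v_{6} ; sig = (2;(1))
  {6,7}:  v_{6} + v_{7} = v_{5} ; sig = (2;(1))
  {5,8}:  v_{5} + v_{8} = v_{4} + v_{7} + v_{9} + 2·v_{10} ; sig = (2;(1,1,1,2))
  {6,8}:  v_{6} + v_{8} = v_{4} + v_{9} + 2·v_{10} ; sig = (2;(1,1,2))
  {3,8}:  v_{3} + v_{8} = v_{9} + 2·v_{10} ; sig = (2;(1,2))
  {1,9,10}:  v_{1} + v_{9} + v_{10} = v_{3} ; sig = (3;(1))
  {2,4,7,9,10}:  v_{2} + v_{4} + v_{7} + v_{9} + v_{10} = 0 ; sig = (5;())

so the primitive-relation signature multiset is
    |P|=2: 7 collections, coeffs (1), (1), (1), (1), (1,1,1,2), (1,1,2), (1,2)
    |P|=3: 1 collection, coeffs (1)
    |P|=5: 1 collection, coeffs ()


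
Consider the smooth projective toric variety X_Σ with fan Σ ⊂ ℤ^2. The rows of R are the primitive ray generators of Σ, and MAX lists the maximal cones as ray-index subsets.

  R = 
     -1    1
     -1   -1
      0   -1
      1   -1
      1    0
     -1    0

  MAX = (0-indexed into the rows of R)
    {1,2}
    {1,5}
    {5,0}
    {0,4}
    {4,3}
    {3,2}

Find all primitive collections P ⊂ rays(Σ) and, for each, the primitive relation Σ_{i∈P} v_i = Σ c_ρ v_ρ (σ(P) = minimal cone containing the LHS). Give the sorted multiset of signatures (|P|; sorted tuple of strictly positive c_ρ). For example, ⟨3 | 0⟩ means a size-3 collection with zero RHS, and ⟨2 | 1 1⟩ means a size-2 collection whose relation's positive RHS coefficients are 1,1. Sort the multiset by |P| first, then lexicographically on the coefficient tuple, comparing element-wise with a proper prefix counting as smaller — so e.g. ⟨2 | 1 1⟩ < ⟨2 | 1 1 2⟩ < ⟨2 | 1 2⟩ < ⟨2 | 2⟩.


9 collections generate NE(X_Σ); each relation:

  • {0,3}:  v_{0} + v_{3} = 0  →  sig = ⟨2 | 0⟩
  • {4,5}:  v_{4} + v_{5} = 0  →  sig = ⟨2 | 0⟩
  • {0,2}:  v_{0} + v_{2} = v_{5}  →  sig = ⟨2 | 1⟩
  • {1,4}:  v_{1} + v_{4} = v_{2}  →  sig = ⟨2 | 1⟩
  • {2,4}:  v_{2} + v_{4} = v_{3}  →  sig = ⟨2 | 1⟩
  • {2,5}:  v_{2} + v_{5} = v_{1}  →  sig = ⟨2 | 1⟩
  • {3,5}:  v_{3} + v_{5} = v_{2}  →  sig = ⟨2 | 1⟩
  • {0,1}:  v_{0} + v_{1} = 2·v_{5}  →  sig = ⟨2 | 2⟩
  • {1,3}:  v_{1} + v_{3} = 2·v_{2}  →  sig = ⟨2 | 2⟩

Signatures (|P|; sorted positive RHS coefficients), sorted:
{ ⟨2 | 0⟩ ×2,  ⟨2 | 1⟩ ×5,  ⟨2 | 2⟩ ×2 }


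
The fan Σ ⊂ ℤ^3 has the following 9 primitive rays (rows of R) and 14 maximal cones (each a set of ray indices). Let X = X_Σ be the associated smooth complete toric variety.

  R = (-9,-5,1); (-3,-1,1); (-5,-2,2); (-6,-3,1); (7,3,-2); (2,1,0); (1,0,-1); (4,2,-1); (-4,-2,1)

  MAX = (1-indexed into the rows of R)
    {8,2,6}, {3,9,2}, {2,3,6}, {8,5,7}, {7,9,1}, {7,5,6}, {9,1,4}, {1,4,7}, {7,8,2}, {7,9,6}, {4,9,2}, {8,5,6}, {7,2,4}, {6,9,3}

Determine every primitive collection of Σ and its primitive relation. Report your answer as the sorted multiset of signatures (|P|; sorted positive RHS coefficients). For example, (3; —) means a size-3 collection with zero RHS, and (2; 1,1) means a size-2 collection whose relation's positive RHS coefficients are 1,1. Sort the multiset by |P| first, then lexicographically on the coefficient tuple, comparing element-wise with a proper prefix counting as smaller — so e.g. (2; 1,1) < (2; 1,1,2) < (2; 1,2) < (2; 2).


Minimal non-faces — 20 found among 9 rays, 14 max cones:

  P = {8,9}:  v_{8} + v_{9} = 0 — sig = (2; —)
  P = {2,5}:  v_{2} + v_{5} = v_{8} — sig = (2; 1)
  P = {3,5}:  v_{3} + v_{5} = v_{6} — sig = (2; 1)
  P = {3,7}:  v_{3} + v_{7} = v_{9} — sig = (2; 1)
  P = {4,5}:  v_{4} + v_{5} = v_{7} — sig = (2; 1)
  P = {4,6}:  v_{4} + v_{6} = v_{9} — sig = (2; 1)
  P = {1,8}:  v_{1} + v_{8} = v_{4} + v_{7} — sig = (2; 1,1)
  P = {3,8}:  v_{3} + v_{8} = v_{2} + v_{6} — sig = (2; 1,1)
  P = {4,8}:  v_{4} + v_{8} = v_{2} + v_{7} — sig = (2; 1,1)
  P = {5,9}:  v_{5} + v_{9} = v_{6} + v_{7} — sig = (2; 1,1)
  P = {1,3}:  v_{1} + v_{3} = v_{4} + 2·v_{9} — sig = (2; 1,2)
  P = {1,5}:  v_{1} + v_{5} = 2·v_{7} + v_{9} — sig = (2; 1,2)
  P = {1,6}:  v_{1} + v_{6} = v_{7} + 2·v_{9} — sig = (2; 1,2)
  P = {3,4}:  v_{3} + v_{4} = v_{2} + 2·v_{9} — sig = (2; 1,2)
  P = {1,2}:  v_{1} + v_{2} = 2·v_{4} — sig = (2; 2)
  P = {2,6,7}:  v_{2} + v_{6} + v_{7} = 0 — sig = (3; —)
  P = {2,6,9}:  v_{2} + v_{6} + v_{9} = v_{3} — sig = (3; 1)
  P = {2,7,9}:  v_{2} + v_{7} + v_{9} = v_{4} — sig = (3; 1)
  P = {4,7,9}:  v_{4} + v_{7} + v_{9} = v_{1} — sig = (3; 1)
  P = {6,7,8}:  v_{6} + v_{7} + v_{8} = v_{5} — sig = (3; 1)

Sorted signature multiset PRS(X):
    |P|=2: 15 collections, coeffs (), (1), (1), (1), (1), (1), (1,1), (1,1), (1,1), (1,1), (1,2), (1,2), (1,2), (1,2), (2)
    |P|=3: 5 collections, coeffs (), (1), (1), (1), (1)


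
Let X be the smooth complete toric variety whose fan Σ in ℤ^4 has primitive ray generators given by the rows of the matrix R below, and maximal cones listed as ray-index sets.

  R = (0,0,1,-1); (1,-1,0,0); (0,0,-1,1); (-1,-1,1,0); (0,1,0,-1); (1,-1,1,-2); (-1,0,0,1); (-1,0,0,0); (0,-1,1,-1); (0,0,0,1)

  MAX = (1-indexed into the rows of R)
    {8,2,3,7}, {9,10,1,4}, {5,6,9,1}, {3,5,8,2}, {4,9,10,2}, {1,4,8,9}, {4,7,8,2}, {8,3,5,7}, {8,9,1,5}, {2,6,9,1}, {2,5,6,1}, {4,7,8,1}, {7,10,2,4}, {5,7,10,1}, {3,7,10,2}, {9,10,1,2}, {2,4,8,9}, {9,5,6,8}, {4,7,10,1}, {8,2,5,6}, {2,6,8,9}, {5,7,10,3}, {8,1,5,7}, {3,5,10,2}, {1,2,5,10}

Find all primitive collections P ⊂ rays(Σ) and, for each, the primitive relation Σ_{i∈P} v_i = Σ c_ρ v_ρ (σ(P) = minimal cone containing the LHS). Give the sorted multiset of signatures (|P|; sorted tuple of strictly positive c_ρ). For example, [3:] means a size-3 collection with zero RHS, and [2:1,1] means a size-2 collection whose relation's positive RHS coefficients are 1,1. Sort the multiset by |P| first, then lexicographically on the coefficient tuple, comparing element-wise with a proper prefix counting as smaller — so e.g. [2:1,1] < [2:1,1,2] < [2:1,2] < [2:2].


Δ(Σ) — 10 vertices, 17 min non-faces:

  P = {1,3}:  v_{1} + v_{3} = 0 — sig = [2:]
  P = {6,7}:  v_{6} + v_{7} = v_{9} — sig = [2:1]
  P = {7,9}:  v_{7} + v_{9} = v_{4} — sig = [2:1]
  P = {8,10}:  v_{8} + v_{10} = v_{7} — sig = [2:1]
  P = {3,9}:  v_{3} + v_{9} = v_{2} + v_{8} — sig = [2:1,1]
  P = {4,5}:  v_{4} + v_{5} = v_{1} + v_{8} — sig = [2:1,1]
  P = {6,10}:  v_{6} + v_{10} = v_{1} + v_{2} — sig = [2:1,1]
  P = {3,4}:  v_{3} + v_{4} = v_{2} + v_{7} + v_{8} — sig = [2:1,1,1]
  P = {3,6}:  v_{3} + v_{6} = 2·v_{2} + v_{5} + v_{8} — sig = [2:1,1,2]
  P = {4,6}:  v_{4} + v_{6} = 2·v_{9} — sig = [2:2]
  P = {2,5,7}:  v_{2} + v_{5} + v_{7} = 0 — sig = [3:]
  P = {1,2,8}:  v_{1} + v_{2} + v_{8} = v_{9} — sig = [3:1]
  P = {2,5,9}:  v_{2} + v_{5} + v_{9} = v_{6} — sig = [3:1]
  P = {5,9,10}:  v_{5} + v_{9} + v_{10} = v_{1} — sig = [3:1]
  P = {1,2,7}:  v_{1} + v_{2} + v_{7} = v_{9} + v_{10} — sig = [3:1,1]
  P = {1,2,4}:  v_{1} + v_{2} + v_{4} = 2·v_{9} + v_{10} — sig = [3:1,2]
  P = {1,6,8}:  v_{1} + v_{6} + v_{8} = v_{5} + 2·v_{9} — sig = [3:1,2]

Sorted signature multiset PRS(X):
{ [2:],  [2:1] ×3,  [2:1,1] ×3,  [2:1,1,1],  [2:1,1,2],  [2:2],  [3:],  [3:1] ×3,  [3:1,1],  [3:1,2] ×2 }


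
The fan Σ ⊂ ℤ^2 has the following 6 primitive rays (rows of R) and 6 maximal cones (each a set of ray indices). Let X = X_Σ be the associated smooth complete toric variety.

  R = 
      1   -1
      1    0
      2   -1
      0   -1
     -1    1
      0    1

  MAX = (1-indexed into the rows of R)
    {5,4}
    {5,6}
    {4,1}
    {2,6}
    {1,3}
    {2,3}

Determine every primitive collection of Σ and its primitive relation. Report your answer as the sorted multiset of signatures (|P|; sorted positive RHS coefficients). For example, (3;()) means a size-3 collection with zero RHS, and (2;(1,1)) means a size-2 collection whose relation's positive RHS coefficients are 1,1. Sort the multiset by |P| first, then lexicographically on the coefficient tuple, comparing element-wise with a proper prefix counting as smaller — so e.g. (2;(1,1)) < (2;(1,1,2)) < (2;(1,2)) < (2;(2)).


Primitive collections (9):

  • {1,5}:  v_{1} + v_{5} = 0  ⇒ sig = (2;())
  • {4,6}:  v_{4} + v_{6} = 0  ⇒ sig = (2;())
  • {1,2}:  v_{1} + v_{2} = v_{3}  ⇒ sig = (2;(1))
  • {1,6}:  v_{1} + v_{6} = v_{2}  ⇒ sig = (2;(1))
  • {2,4}:  v_{2} + v_{4} = v_{1}  ⇒ sig = (2;(1))
  • {2,5}:  v_{2} + v_{5} = v_{6}  ⇒ sig = (2;(1))
  • {3,5}:  v_{3} + v_{5} = v_{2}  ⇒ sig = (2;(1))
  • {3,4}:  v_{3} + v_{4} = 2·v_{1}  ⇒ sig = (2;(2))
  • {3,6}:  v_{3} + v_{6} = 2·v_{2}  ⇒ sig = (2;(2))

Signatures (|P|; sorted positive RHS coefficients), sorted:
{ (2;()) ×2,  (2;(1)) ×5,  (2;(2)) ×2 }


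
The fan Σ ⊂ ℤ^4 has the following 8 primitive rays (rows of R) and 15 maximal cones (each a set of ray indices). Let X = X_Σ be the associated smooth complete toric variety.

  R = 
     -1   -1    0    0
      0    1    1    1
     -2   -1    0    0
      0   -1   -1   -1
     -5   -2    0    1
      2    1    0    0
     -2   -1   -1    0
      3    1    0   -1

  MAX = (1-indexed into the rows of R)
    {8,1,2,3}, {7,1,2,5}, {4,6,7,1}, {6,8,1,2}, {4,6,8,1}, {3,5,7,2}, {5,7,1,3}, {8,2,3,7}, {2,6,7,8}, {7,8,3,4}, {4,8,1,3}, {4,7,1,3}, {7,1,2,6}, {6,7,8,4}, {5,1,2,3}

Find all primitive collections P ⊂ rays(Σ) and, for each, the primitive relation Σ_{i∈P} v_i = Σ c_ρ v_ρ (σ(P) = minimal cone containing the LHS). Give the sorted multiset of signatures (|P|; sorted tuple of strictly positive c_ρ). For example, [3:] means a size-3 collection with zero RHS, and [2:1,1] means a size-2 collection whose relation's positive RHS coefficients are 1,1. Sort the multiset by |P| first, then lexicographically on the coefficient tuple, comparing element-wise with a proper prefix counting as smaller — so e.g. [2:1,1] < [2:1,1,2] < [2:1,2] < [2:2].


Σ has 7 primitive collections:

  • {2,4}:  v_{2} + v_{4} = 0  →  sig = [2:]
  • {3,6}:  v_{3} + v_{6} = 0  →  sig = [2:]
  • {5,8}:  v_{5} + v_{8} = v_{3}  →  sig = [2:1]
  • {4,5}:  v_{4} + v_{5} = v_{1} + v_{3} + v_{7}  →  sig = [2:1,1,1]
  • {5,6}:  v_{5} + v_{6} = v_{1} + v_{2} + v_{7}  →  sig = [2:1,1,1]
  • {1,7,8}:  v_{1} + v_{7} + v_{8} = v_{4}  →  sig = [3:1]
  • {1,2,3,7}:  v_{1} + v_{2} + v_{3} + v_{7} = v_{5}  →  sig = [4:1]

Signatures (|P|; sorted positive RHS coefficients), sorted:
    [2:]
    [2:]
    [2:1]
    [2:1,1,1]
    [2:1,1,1]
    [3:1]
    [4:1]


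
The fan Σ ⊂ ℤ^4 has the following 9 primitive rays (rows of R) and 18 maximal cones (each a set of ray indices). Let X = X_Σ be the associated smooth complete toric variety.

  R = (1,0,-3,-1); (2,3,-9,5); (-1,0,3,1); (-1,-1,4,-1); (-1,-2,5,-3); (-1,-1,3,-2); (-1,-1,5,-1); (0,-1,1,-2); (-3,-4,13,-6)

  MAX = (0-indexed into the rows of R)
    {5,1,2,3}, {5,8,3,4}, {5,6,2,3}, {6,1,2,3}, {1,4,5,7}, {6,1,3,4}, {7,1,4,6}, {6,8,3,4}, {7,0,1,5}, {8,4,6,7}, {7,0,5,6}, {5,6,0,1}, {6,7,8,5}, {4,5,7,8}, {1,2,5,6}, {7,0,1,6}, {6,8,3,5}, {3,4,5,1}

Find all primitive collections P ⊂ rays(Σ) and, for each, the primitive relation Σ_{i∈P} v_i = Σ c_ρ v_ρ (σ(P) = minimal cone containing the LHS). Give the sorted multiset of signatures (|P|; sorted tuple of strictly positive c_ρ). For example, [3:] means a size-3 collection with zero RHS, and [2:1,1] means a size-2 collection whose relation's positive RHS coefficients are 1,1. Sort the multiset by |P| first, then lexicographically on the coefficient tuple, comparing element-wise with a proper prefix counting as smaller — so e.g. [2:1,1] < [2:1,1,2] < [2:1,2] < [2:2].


12 collections generate NE(X_Σ); each relation:

  {0,2}:  v_{0} + v_{2} = 0  →  sig = [2:]
  {0,3}:  v_{0} + v_{3} = v_{7}  →  sig = [2:1]
  {1,8}:  v_{1} + v_{8} = v_{3}  →  sig = [2:1]
  {2,7}:  v_{2} + v_{7} = v_{3}  →  sig = [2:1]
  {3,7}:  v_{3} + v_{7} = v_{4}  →  sig = [2:1]
  {0,8}:  v_{0} + v_{8} = v_{5} + v_{6} + 2·v_{7}  →  sig = [2:1,1,2]
  {2,8}:  v_{2} + v_{8} = 2·v_{3} + v_{5} + v_{6}  →  sig = [2:1,1,2]
  {0,4}:  v_{0} + v_{4} = 2·v_{7}  →  sig = [2:2]
  {2,4}:  v_{2} + v_{4} = 2·v_{3}  →  sig = [2:2]
  {4,5,6}:  v_{4} + v_{5} + v_{6} = v_{8}  →  sig = [3:1]
  {1,5,6,7}:  v_{1} + v_{5} + v_{6} + v_{7} = 0  →  sig = [4:]
  {1,3,5,6}:  v_{1} + v_{3} + v_{5} + v_{6} = v_{2}  →  sig = [4:1]

Signatures (|P|; sorted positive RHS coefficients), sorted:
{ [2:],  [2:1] ×4,  [2:1,1,2] ×2,  [2:2] ×2,  [3:1],  [4:],  [4:1] }


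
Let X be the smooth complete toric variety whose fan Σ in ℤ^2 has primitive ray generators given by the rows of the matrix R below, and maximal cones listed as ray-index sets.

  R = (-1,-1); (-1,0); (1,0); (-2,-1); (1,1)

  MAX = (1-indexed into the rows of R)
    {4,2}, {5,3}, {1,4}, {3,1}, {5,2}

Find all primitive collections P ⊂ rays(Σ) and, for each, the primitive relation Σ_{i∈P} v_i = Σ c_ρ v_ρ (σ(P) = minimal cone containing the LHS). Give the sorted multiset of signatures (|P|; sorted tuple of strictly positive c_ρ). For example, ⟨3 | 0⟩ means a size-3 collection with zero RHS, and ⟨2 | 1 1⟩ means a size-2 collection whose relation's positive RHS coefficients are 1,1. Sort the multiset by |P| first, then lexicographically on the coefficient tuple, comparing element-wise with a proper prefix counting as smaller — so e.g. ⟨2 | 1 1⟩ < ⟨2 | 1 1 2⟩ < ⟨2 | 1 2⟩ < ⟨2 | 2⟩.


Minimal non-faces — 5 found among 5 rays, 5 max cones:

  {1,5}:  v_{1} + v_{5} = 0  →  sig = ⟨2 | 0⟩
  {2,3}:  v_{2} + v_{3} = 0  →  sig = ⟨2 | 0⟩
  {1,2}:  v_{1} + v_{2} = v_{4}  →  sig = ⟨2 | 1⟩
  {3,4}:  v_{3} + v_{4} = v_{1}  →  sig = ⟨2 | 1⟩
  {4,5}:  v_{4} + v_{5} = v_{2}  →  sig = ⟨2 | 1⟩

Signatures (|P|; sorted positive RHS coefficients), sorted:
{ ⟨2 | 0⟩ ×2,  ⟨2 | 1⟩ ×3 }


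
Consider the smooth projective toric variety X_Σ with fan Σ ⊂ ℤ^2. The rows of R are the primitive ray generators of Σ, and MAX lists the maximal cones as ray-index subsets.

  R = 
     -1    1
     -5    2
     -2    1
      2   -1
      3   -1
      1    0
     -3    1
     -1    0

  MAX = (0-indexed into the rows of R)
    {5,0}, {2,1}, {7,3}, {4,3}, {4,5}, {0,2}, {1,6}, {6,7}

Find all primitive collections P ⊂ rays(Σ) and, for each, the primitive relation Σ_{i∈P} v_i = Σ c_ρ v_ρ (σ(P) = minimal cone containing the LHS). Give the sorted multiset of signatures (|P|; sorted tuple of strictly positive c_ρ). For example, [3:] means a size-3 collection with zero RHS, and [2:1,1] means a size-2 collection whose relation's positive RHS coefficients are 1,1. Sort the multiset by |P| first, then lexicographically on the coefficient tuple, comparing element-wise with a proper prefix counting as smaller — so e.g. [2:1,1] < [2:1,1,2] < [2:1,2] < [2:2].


Primitive collections (20):

  P = {2,3}:  v_{2} + v_{3} = 0 — sig = [2:]
  P = {4,6}:  v_{4} + v_{6} = 0 — sig = [2:]
  P = {5,7}:  v_{5} + v_{7} = 0 — sig = [2:]
  P = {0,3}:  v_{0} + v_{3} = v_{5} — sig = [2:1]
  P = {0,7}:  v_{0} + v_{7} = v_{2} — sig = [2:1]
  P = {1,3}:  v_{1} + v_{3} = v_{6} — sig = [2:1]
  P = {1,4}:  v_{1} + v_{4} = v_{2} — sig = [2:1]
  P = {2,4}:  v_{2} + v_{4} = v_{5} — sig = [2:1]
  P = {2,5}:  v_{2} + v_{5} = v_{0} — sig = [2:1]
  P = {2,6}:  v_{2} + v_{6} = v_{1} — sig = [2:1]
  P = {2,7}:  v_{2} + v_{7} = v_{6} — sig = [2:1]
  P = {3,5}:  v_{3} + v_{5} = v_{4} — sig = [2:1]
  P = {3,6}:  v_{3} + v_{6} = v_{7} — sig = [2:1]
  P = {4,7}:  v_{4} + v_{7} = v_{3} — sig = [2:1]
  P = {5,6}:  v_{5} + v_{6} = v_{2} — sig = [2:1]
  P = {0,4}:  v_{0} + v_{4} = 2·v_{5} — sig = [2:2]
  P = {0,6}:  v_{0} + v_{6} = 2·v_{2} — sig = [2:2]
  P = {1,5}:  v_{1} + v_{5} = 2·v_{2} — sig = [2:2]
  P = {1,7}:  v_{1} + v_{7} = 2·v_{6} — sig = [2:2]
  P = {0,1}:  v_{0} + v_{1} = 3·v_{2} — sig = [2:3]

Signatures (|P|; sorted positive RHS coefficients), sorted:
{ [2:] ×3,  [2:1] ×12,  [2:2] ×4,  [2:3] }


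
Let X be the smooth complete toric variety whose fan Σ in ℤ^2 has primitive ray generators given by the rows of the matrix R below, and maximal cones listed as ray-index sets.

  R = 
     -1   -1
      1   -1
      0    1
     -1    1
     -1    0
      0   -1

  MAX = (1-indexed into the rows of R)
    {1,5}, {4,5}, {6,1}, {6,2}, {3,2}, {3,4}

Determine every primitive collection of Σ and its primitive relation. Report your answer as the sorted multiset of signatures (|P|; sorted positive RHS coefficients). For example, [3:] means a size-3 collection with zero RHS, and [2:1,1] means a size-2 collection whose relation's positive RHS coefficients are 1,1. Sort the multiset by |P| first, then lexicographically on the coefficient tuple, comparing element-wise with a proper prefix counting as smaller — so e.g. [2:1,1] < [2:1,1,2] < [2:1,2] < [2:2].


Δ(Σ) — 6 vertices, 9 min non-faces:

  P = {2,4}:  v_{2} + v_{4} = 0  so sig = [2:]
  P = {3,6}:  v_{3} + v_{6} = 0  so sig = [2:]
  P = {1,3}:  v_{1} + v_{3} = v_{5}  so sig = [2:1]
  P = {2,5}:  v_{2} + v_{5} = v_{6}  so sig = [2:1]
  P = {3,5}:  v_{3} + v_{5} = v_{4}  so sig = [2:1]
  P = {4,6}:  v_{4} + v_{6} = v_{5}  so sig = [2:1]
  P = {5,6}:  v_{5} + v_{6} = v_{1}  so sig = [2:1]
  P = {1,2}:  v_{1} + v_{2} = 2·v_{6}  so sig = [2:2]
  P = {1,4}:  v_{1} + v_{4} = 2·v_{5}  so sig = [2:2]

Sorted signature multiset PRS(X):
    |P|=2: 9 collections, coeffs (), (), (1), (1), (1), (1), (1), (2), (2)
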